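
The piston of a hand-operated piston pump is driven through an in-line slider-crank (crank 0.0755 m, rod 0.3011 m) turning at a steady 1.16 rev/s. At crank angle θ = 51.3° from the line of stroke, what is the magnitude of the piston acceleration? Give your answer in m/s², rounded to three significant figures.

ω = 2π·1.16 = 7.288 rad/s
x(θ) = r cosθ + √(L² − r² sin²θ); with ω constant, a = ω²·d²x/dθ².
d²x/dθ² = −r cosθ − r²(cos2θ)/√u − r⁴ sin²2θ/(4u^{3/2}),  u = L² − r² sin²θ = 0.0871893 m².
Substituting r = 0.0755 m, L = 0.3011 m, θ = 51.3°: d²x/dθ² = -0.043295 m.
a = ω²·d²x/dθ² = (7.288)²·(-0.043295) = -2.2999 m/s²;  |a| = 2.2999 m/s².

2.30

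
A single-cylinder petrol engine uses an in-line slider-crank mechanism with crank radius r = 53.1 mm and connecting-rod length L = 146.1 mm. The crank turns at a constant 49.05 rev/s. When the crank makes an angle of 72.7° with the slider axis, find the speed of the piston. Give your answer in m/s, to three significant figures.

ω = 2π·49 = 308.2 rad/s
For an in-line slider-crank, x = r cosθ + √(L² − r² sin²θ), so v = −rω sinθ·[1 + r cosθ/√(L² − r² sin²θ)].
With r = 0.0531 m, L = 0.1461 m, θ = 72.7°: √(L² − r² sin²θ) = 0.13702 m.
v = −0.0531·308.2·0.95476·[1 + 0.0531·0.29737/0.13702] = -17.425 m/s.
|v| = 17.425 m/s.

17.4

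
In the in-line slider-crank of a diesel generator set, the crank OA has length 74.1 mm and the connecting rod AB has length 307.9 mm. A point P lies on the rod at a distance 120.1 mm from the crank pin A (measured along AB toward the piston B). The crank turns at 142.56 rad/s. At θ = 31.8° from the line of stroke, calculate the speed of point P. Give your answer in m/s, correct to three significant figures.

8.13

ω = 142.6 rad/s.  Crank-pin speed |V_A| = rω = 10.564 m/s, perpendicular to OA.
Rod angle: sinφ = −(r/L) sinθ ⇒ φ = -7.286°; ω_rod = −rω cosθ/√(L²−r²sin²θ) = -29.396 rad/s.
V_P = V_A + ω_rod × AP, with AP = 0.1201 m along the rod.
Components: V_Px = −rω sinθ − a·ω_rod·sinφ = -6.0143 m/s;  V_Py = rω cosθ + a·ω_rod·cosφ = +5.476 m/s.
|V_P| = √(V_Px² + V_Py²) = 8.1338 m/s.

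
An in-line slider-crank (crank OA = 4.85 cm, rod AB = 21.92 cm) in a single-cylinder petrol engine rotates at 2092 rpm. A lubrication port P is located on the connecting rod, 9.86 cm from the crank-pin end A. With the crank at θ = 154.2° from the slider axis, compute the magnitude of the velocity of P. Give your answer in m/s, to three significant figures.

6.74

ω = 219.1 rad/s.  Crank-pin speed |V_A| = rω = 10.625 m/s, perpendicular to OA.
Rod angle: sinφ = −(r/L) sinθ ⇒ φ = -5.526°; ω_rod = −rω cosθ/√(L²−r²sin²θ) = +43.844 rad/s.
V_P = V_A + ω_rod × AP, with AP = 0.0986 m along the rod.
Components: V_Px = −rω sinθ − a·ω_rod·sinφ = -4.2081 m/s;  V_Py = rω cosθ + a·ω_rod·cosφ = -5.263 m/s.
|V_P| = √(V_Px² + V_Py²) = 6.7385 m/s.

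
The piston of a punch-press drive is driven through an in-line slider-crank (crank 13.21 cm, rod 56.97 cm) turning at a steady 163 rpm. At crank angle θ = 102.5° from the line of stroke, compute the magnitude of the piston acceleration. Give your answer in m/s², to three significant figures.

ω = 2π·163/60 = 17.07 rad/s
x(θ) = r cosθ + √(L² − r² sin²θ); with ω constant, a = ω²·d²x/dθ².
d²x/dθ² = −r cosθ − r²(cos2θ)/√u − r⁴ sin²2θ/(4u^{3/2}),  u = L² − r² sin²θ = 0.307925 m².
Substituting r = 0.1321 m, L = 0.5697 m, θ = 102.5°: d²x/dθ² = +0.057013 m.
a = ω²·d²x/dθ² = (17.07)²·(+0.057013) = +16.611 m/s²;  |a| = 16.611 m/s².

16.6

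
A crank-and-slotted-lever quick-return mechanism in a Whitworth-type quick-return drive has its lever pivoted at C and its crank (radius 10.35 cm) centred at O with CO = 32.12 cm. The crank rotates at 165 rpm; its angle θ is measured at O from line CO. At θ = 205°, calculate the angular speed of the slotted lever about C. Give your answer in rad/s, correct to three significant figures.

6.26

ω = 17.28 rad/s (from 165 rpm).
Crank pin A relative to C: A = (d + r cosθ, r sinθ); lever angle φ = atan2(r sinθ, d + r cosθ).
Differentiating tanφ: φ̇ = rω(d cosθ + r)/(d² + r² + 2dr cosθ).
d² + r² + 2dr cosθ = |CA|² = 0.0536227 m²;  d cosθ + r = -0.18761 m.
|ω_lever| = |0.1035·17.28·-0.18761| / 0.0536227 = 6.2568 rad/s.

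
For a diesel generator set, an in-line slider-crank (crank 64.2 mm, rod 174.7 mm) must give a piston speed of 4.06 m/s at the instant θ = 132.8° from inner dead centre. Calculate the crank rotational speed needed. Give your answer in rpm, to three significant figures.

For an in-line slider-crank, |v_piston| = rω|sinθ|·[1 + r cosθ/√(L² − r² sin²θ)].
With r = 0.0642 m, L = 0.1747 m, θ = 132.8°: the bracketed kinematic factor |dx/dθ| = 0.034892 m.
ω = v/|dx/dθ| = 4.06/0.034892 = 116.36 rad/s.
N = 60ω/(2π) = 1111.2 rpm.

1110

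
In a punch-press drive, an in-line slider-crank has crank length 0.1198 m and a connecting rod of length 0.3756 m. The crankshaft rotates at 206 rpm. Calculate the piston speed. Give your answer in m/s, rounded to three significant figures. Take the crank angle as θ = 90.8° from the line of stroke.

2.57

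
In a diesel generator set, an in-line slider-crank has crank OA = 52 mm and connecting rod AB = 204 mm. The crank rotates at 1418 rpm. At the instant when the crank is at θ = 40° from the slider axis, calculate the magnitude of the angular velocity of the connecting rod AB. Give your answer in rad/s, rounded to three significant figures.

29.4

ω = 148.5 rad/s (converted from 1418 rpm).
The rod makes angle φ with the slider axis where L sinφ = r sinθ; differentiating, L cosφ·φ̇ = r ω cosθ.
L cosφ = √(L² − r² sin²θ) = 0.20124 m.
|ω_rod| = r ω |cosθ| / √(L² − r² sin²θ) = 0.052·148.5·0.76604/0.20124 = 29.393 rad/s.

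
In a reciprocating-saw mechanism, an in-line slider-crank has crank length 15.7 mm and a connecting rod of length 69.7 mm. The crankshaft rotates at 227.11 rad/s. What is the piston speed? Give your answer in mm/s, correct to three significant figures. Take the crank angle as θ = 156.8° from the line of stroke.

ω = 227.1 rad/s
For an in-line slider-crank, x = r cosθ + √(L² − r² sin²θ), so v = −rω sinθ·[1 + r cosθ/√(L² − r² sin²θ)].
With r = 0.0157 m, L = 0.0697 m, θ = 156.8°: √(L² − r² sin²θ) = 0.069425 m.
v = −0.0157·227.1·0.39394·[1 + 0.0157·-0.91914/0.069425] = -1.1127 m/s.
|v| = 1.1127 m/s = 1112.7 mm/s.

1110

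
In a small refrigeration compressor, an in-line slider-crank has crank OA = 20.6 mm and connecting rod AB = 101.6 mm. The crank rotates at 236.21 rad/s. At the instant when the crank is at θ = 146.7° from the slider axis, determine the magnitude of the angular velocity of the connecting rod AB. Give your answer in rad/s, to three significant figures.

40.3

ω = 236.2 rad/s
The rod makes angle φ with the slider axis where L sinφ = r sinθ; differentiating, L cosφ·φ̇ = r ω cosθ.
L cosφ = √(L² − r² sin²θ) = 0.10097 m.
|ω_rod| = r ω |cosθ| / √(L² − r² sin²θ) = 0.0206·236.2·0.83581/0.10097 = 40.28 rad/s.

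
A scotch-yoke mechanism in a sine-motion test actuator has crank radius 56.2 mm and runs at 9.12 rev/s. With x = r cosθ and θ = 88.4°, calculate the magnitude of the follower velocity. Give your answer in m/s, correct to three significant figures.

ω = 57.3 rad/s (from 9.12 rev/s).
x = r cosθ ⇒ ẋ = −rω sinθ.
|v| = rω|sinθ| = 0.0562·57.3·|sin 88.4°| = 3.2192 m/s.

3.22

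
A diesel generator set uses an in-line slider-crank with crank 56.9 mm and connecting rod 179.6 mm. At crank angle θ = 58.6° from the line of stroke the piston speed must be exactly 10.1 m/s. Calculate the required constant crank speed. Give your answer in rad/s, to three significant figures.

For an in-line slider-crank, |v_piston| = rω|sinθ|·[1 + r cosθ/√(L² − r² sin²θ)].
With r = 0.0569 m, L = 0.1796 m, θ = 58.6°: the bracketed kinematic factor |dx/dθ| = 0.056894 m.
ω = v/|dx/dθ| = 10.1/0.056894 = 177.52 rad/s.

178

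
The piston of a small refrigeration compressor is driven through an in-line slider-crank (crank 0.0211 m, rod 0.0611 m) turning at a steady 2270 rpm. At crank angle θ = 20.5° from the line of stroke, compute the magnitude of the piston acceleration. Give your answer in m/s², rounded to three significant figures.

ω = 2π·2270/60 = 237.7 rad/s
x(θ) = r cosθ + √(L² − r² sin²θ); with ω constant, a = ω²·d²x/dθ².
d²x/dθ² = −r cosθ − r²(cos2θ)/√u − r⁴ sin²2θ/(4u^{3/2}),  u = L² − r² sin²θ = 0.00367861 m².
Substituting r = 0.0211 m, L = 0.0611 m, θ = 20.5°: d²x/dθ² = -0.025399 m.
a = ω²·d²x/dθ² = (237.7)²·(-0.025399) = -1435.3 m/s²;  |a| = 1435.3 m/s².

1440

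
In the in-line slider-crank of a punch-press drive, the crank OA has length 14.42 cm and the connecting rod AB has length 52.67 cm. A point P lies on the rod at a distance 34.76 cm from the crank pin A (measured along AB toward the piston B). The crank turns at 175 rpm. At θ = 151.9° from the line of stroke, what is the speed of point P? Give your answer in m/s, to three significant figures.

ω = 18.33 rad/s.  Crank-pin speed |V_A| = rω = 2.6426 m/s, perpendicular to OA.
Rod angle: sinφ = −(r/L) sinθ ⇒ φ = -7.409°; ω_rod = −rω cosθ/√(L²−r²sin²θ) = +4.4631 rad/s.
V_P = V_A + ω_rod × AP, with AP = 0.3476 m along the rod.
Components: V_Px = −rω sinθ − a·ω_rod·sinφ = -1.0446 m/s;  V_Py = rω cosθ + a·ω_rod·cosφ = -0.79268 m/s.
|V_P| = √(V_Px² + V_Py²) = 1.3113 m/s.

1.31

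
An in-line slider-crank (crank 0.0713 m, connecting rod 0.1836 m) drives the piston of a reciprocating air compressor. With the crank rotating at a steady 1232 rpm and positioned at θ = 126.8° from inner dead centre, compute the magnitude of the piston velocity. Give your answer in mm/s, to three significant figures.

5560

ω = 2π·1232/60 = 129 rad/s
For an in-line slider-crank, x = r cosθ + √(L² − r² sin²θ), so v = −rω sinθ·[1 + r cosθ/√(L² − r² sin²θ)].
With r = 0.0713 m, L = 0.1836 m, θ = 126.8°: √(L² − r² sin²θ) = 0.1745 m.
v = −0.0713·129·0.80073·[1 + 0.0713·-0.59902/0.1745] = -5.5629 m/s.
|v| = 5.5629 m/s = 5562.9 mm/s.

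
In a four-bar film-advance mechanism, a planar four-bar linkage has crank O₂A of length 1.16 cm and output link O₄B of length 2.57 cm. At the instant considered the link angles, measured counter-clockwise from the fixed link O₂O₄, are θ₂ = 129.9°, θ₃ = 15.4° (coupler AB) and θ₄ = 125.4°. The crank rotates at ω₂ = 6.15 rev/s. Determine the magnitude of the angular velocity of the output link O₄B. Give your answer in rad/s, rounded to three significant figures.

16.9

ω₂ = 38.64 rad/s (from 6.15 rev/s).
Differentiating the loop-closure r₂e^{iθ₂}+r₃e^{iθ₃}=r₁+r₄e^{iθ₄} gives r₂ω₂e^{iθ₂}+r₃ω₃e^{iθ₃}=r₄ω₄e^{iθ₄}.
Eliminating the other unknown: ω₄ = r₂ω₂ sin(θ₂−θ₃) / [r₄ sin(θ₄−θ₃)].
Numerator sine = +0.90996; denominator sine = +0.93969.
Result = 0.0116·38.64·(+0.90996) / (0.0257·(+0.93969)) = +16.89 rad/s; magnitude 16.89 rad/s.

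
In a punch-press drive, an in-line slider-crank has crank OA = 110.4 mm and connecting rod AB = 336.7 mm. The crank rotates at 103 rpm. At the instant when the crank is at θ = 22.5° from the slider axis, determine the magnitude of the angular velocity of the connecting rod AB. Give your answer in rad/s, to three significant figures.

ω = 10.79 rad/s (converted from 103 rpm).
The rod makes angle φ with the slider axis where L sinφ = r sinθ; differentiating, L cosφ·φ̇ = r ω cosθ.
L cosφ = √(L² − r² sin²θ) = 0.33404 m.
|ω_rod| = r ω |cosθ| / √(L² − r² sin²θ) = 0.1104·10.79·0.92388/0.33404 = 3.2935 rad/s.

3.29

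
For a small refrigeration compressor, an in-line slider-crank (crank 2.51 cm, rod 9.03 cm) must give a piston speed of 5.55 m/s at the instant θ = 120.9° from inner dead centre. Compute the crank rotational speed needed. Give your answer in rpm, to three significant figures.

2880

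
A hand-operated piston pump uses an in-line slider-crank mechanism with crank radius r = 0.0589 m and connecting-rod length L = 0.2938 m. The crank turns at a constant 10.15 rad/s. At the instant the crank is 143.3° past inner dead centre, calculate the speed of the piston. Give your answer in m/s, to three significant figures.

ω = 10.15 rad/s
For an in-line slider-crank, x = r cosθ + √(L² − r² sin²θ), so v = −rω sinθ·[1 + r cosθ/√(L² − r² sin²θ)].
With r = 0.0589 m, L = 0.2938 m, θ = 143.3°: √(L² − r² sin²θ) = 0.29168 m.
v = −0.0589·10.15·0.59763·[1 + 0.0589·-0.80178/0.29168] = -0.29944 m/s.
|v| = 0.29944 m/s.

0.299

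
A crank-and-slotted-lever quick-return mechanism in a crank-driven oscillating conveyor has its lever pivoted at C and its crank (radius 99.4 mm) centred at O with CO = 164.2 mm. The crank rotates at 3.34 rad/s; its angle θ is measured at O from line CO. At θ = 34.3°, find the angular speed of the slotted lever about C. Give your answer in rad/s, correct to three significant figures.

ω = 3.34 rad/s
Crank pin A relative to C: A = (d + r cosθ, r sinθ); lever angle φ = atan2(r sinθ, d + r cosθ).
Differentiating tanφ: φ̇ = rω(d cosθ + r)/(d² + r² + 2dr cosθ).
d² + r² + 2dr cosθ = |CA|² = 0.0638083 m²;  d cosθ + r = +0.23505 m.
|ω_lever| = |0.0994·3.34·+0.23505| / 0.0638083 = 1.2229 rad/s.

1.22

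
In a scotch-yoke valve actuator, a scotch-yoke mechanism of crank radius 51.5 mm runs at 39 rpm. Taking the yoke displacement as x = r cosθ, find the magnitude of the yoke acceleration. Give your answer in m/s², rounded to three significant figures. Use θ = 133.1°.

ω = 4.084 rad/s (from 39 rpm).
x = r cosθ ⇒ ẍ = −rω² cosθ (ω constant).
|a| = rω²|cosθ| = 0.0515·(4.084)²·|cos 133.1°| = 0.58693 m/s².

0.587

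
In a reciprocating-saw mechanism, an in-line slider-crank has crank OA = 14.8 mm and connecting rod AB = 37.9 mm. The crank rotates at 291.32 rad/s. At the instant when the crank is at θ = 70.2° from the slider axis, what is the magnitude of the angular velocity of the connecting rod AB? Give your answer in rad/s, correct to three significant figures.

41.4

ω = 291.3 rad/s
The rod makes angle φ with the slider axis where L sinφ = r sinθ; differentiating, L cosφ·φ̇ = r ω cosθ.
L cosφ = √(L² − r² sin²θ) = 0.035249 m.
|ω_rod| = r ω |cosθ| / √(L² − r² sin²θ) = 0.0148·291.3·0.33874/0.035249 = 41.433 rad/s.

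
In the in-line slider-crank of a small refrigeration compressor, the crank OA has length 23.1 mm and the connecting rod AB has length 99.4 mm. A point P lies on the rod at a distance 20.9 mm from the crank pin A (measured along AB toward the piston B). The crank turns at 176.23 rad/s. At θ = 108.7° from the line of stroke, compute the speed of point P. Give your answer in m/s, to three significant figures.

ω = 176.2 rad/s.  Crank-pin speed |V_A| = rω = 4.0709 m/s, perpendicular to OA.
Rod angle: sinφ = −(r/L) sinθ ⇒ φ = -12.716°; ω_rod = −rω cosθ/√(L²−r²sin²θ) = +13.461 rad/s.
V_P = V_A + ω_rod × AP, with AP = 0.0209 m along the rod.
Components: V_Px = −rω sinθ − a·ω_rod·sinφ = -3.7941 m/s;  V_Py = rω cosθ + a·ω_rod·cosφ = -1.0308 m/s.
|V_P| = √(V_Px² + V_Py²) = 3.9316 m/s.

3.93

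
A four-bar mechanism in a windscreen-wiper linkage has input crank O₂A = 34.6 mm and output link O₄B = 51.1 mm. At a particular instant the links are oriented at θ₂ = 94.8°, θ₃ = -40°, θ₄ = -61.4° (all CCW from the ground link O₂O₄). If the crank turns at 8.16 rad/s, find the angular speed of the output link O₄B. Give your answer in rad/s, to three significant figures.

10.7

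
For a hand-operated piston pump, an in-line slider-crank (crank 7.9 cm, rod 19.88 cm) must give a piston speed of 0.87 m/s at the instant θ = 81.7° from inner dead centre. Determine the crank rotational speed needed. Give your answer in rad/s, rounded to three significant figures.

For an in-line slider-crank, |v_piston| = rω|sinθ|·[1 + r cosθ/√(L² − r² sin²θ)].
With r = 0.079 m, L = 0.1988 m, θ = 81.7°: the bracketed kinematic factor |dx/dθ| = 0.08305 m.
ω = v/|dx/dθ| = 0.87/0.08305 = 10.476 rad/s.

10.5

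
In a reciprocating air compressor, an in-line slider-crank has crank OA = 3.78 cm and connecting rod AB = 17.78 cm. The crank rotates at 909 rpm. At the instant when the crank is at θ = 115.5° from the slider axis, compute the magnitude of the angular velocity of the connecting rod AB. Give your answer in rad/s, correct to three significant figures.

ω = 95.19 rad/s (converted from 909 rpm).
The rod makes angle φ with the slider axis where L sinφ = r sinθ; differentiating, L cosφ·φ̇ = r ω cosθ.
L cosφ = √(L² − r² sin²θ) = 0.1745 m.
|ω_rod| = r ω |cosθ| / √(L² − r² sin²θ) = 0.0378·95.19·0.43051/0.1745 = 8.8774 rad/s.

8.88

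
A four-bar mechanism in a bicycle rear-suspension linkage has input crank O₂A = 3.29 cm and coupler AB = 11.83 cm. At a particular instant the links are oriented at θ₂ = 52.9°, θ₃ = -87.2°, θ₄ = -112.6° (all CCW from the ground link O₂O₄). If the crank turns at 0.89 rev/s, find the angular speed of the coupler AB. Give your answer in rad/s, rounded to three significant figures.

0.908

ω₂ = 5.592 rad/s (from 0.89 rev/s).
Differentiating the loop-closure r₂e^{iθ₂}+r₃e^{iθ₃}=r₁+r₄e^{iθ₄} gives r₂ω₂e^{iθ₂}+r₃ω₃e^{iθ₃}=r₄ω₄e^{iθ₄}.
Eliminating the other unknown: ω₃ = r₂ω₂ sin(θ₄−θ₂) / [r₃ sin(θ₃−θ₄)].
Numerator sine = -0.25038; denominator sine = +0.42894.
Result = 0.0329·5.592·(-0.25038) / (0.1183·(+0.42894)) = -0.9078 rad/s; magnitude 0.9078 rad/s.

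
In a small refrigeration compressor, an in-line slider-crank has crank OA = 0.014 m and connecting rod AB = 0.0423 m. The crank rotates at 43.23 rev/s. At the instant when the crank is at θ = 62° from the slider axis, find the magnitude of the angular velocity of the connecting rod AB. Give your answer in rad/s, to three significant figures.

ω = 271.6 rad/s (converted from 43.23 rev/s).
The rod makes angle φ with the slider axis where L sinφ = r sinθ; differentiating, L cosφ·φ̇ = r ω cosθ.
L cosφ = √(L² − r² sin²θ) = 0.040454 m.
|ω_rod| = r ω |cosθ| / √(L² − r² sin²θ) = 0.014·271.6·0.46947/0.040454 = 44.131 rad/s.

44.1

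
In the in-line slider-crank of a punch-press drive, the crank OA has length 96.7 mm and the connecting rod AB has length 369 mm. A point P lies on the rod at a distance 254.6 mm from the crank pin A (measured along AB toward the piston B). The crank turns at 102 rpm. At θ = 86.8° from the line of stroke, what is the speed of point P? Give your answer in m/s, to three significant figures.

1.04

ω = 10.68 rad/s.  Crank-pin speed |V_A| = rω = 1.0329 m/s, perpendicular to OA.
Rod angle: sinφ = −(r/L) sinθ ⇒ φ = -15.168°; ω_rod = −rω cosθ/√(L²−r²sin²θ) = -0.16189 rad/s.
V_P = V_A + ω_rod × AP, with AP = 0.2546 m along the rod.
Components: V_Px = −rω sinθ − a·ω_rod·sinφ = -1.0421 m/s;  V_Py = rω cosθ + a·ω_rod·cosφ = +0.017875 m/s.
|V_P| = √(V_Px² + V_Py²) = 1.0422 m/s.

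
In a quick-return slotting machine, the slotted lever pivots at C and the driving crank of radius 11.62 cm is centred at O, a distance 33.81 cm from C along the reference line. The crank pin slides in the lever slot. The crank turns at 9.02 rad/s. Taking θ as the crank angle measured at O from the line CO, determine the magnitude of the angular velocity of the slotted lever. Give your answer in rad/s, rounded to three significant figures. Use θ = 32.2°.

2.17

ω = 9.02 rad/s
Crank pin A relative to C: A = (d + r cosθ, r sinθ); lever angle φ = atan2(r sinθ, d + r cosθ).
Differentiating tanφ: φ̇ = rω(d cosθ + r)/(d² + r² + 2dr cosθ).
d² + r² + 2dr cosθ = |CA|² = 0.194303 m²;  d cosθ + r = +0.4023 m.
|ω_lever| = |0.1162·9.02·+0.4023| / 0.194303 = 2.1701 rad/s.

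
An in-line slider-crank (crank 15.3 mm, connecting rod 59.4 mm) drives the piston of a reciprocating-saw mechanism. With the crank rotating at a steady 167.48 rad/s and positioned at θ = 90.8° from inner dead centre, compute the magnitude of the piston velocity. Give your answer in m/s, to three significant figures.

2.55

ω = 167.5 rad/s
For an in-line slider-crank, x = r cosθ + √(L² − r² sin²θ), so v = −rω sinθ·[1 + r cosθ/√(L² − r² sin²θ)].
With r = 0.0153 m, L = 0.0594 m, θ = 90.8°: √(L² − r² sin²θ) = 0.057396 m.
v = −0.0153·167.5·0.99990·[1 + 0.0153·-0.01396/0.057396] = -2.5527 m/s.
|v| = 2.5527 m/s.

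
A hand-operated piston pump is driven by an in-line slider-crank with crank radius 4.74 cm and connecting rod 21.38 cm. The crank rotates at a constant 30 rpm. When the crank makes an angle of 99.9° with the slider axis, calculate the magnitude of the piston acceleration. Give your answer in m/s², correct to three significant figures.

ω = 2π·30/60 = 3.142 rad/s
x(θ) = r cosθ + √(L² − r² sin²θ); with ω constant, a = ω²·d²x/dθ².
d²x/dθ² = −r cosθ − r²(cos2θ)/√u − r⁴ sin²2θ/(4u^{3/2}),  u = L² − r² sin²θ = 0.0435301 m².
Substituting r = 0.0474 m, L = 0.2138 m, θ = 99.9°: d²x/dθ² = +0.018266 m.
a = ω²·d²x/dθ² = (3.142)²·(+0.018266) = +0.18027 m/s²;  |a| = 0.18027 m/s².

0.180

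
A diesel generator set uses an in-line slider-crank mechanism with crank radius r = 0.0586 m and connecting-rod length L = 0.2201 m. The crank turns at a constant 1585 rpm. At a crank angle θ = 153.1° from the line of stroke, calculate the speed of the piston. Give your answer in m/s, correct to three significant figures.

ω = 2π·1585/60 = 166 rad/s
For an in-line slider-crank, x = r cosθ + √(L² − r² sin²θ), so v = −rω sinθ·[1 + r cosθ/√(L² − r² sin²θ)].
With r = 0.0586 m, L = 0.2201 m, θ = 153.1°: √(L² − r² sin²θ) = 0.2185 m.
v = −0.0586·166·0.45243·[1 + 0.0586·-0.89180/0.2185] = -3.3481 m/s.
|v| = 3.3481 m/s.

3.35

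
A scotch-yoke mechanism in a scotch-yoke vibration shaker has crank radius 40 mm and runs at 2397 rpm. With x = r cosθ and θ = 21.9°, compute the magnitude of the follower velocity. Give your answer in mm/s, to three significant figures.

ω = 251 rad/s (from 2397 rpm).
x = r cosθ ⇒ ẋ = −rω sinθ.
|v| = rω|sinθ| = 0.04·251·|sin 21.9°| = 3.745 m/s = 3745 mm/s.

3740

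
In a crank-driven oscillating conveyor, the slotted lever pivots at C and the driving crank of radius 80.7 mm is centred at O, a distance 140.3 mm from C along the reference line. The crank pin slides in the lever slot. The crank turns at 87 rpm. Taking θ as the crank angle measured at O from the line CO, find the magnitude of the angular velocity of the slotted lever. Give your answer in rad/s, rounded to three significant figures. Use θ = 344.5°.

3.31

ω = 9.111 rad/s (from 87 rpm).
Crank pin A relative to C: A = (d + r cosθ, r sinθ); lever angle φ = atan2(r sinθ, d + r cosθ).
Differentiating tanφ: φ̇ = rω(d cosθ + r)/(d² + r² + 2dr cosθ).
d² + r² + 2dr cosθ = |CA|² = 0.0480174 m²;  d cosθ + r = +0.2159 m.
|ω_lever| = |0.0807·9.111·+0.2159| / 0.0480174 = 3.3057 rad/s.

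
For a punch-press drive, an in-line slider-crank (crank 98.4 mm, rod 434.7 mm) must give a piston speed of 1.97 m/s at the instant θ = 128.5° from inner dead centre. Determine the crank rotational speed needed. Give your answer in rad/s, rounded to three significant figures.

For an in-line slider-crank, |v_piston| = rω|sinθ|·[1 + r cosθ/√(L² − r² sin²θ)].
With r = 0.0984 m, L = 0.4347 m, θ = 128.5°: the bracketed kinematic factor |dx/dθ| = 0.065983 m.
ω = v/|dx/dθ| = 1.97/0.065983 = 29.856 rad/s.

29.9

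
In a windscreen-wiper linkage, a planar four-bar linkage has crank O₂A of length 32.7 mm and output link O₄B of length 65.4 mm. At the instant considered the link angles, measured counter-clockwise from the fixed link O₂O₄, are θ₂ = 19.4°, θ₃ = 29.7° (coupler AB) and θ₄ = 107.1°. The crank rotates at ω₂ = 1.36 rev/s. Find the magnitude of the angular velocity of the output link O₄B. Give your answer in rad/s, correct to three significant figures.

0.783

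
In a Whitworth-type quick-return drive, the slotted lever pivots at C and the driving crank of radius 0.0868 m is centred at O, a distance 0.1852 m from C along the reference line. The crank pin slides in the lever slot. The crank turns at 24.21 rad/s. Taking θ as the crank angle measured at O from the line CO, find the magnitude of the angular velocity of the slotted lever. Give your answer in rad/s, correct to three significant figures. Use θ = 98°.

ω = 24.21 rad/s
Crank pin A relative to C: A = (d + r cosθ, r sinθ); lever angle φ = atan2(r sinθ, d + r cosθ).
Differentiating tanφ: φ̇ = rω(d cosθ + r)/(d² + r² + 2dr cosθ).
d² + r² + 2dr cosθ = |CA|² = 0.0373588 m²;  d cosθ + r = +0.061025 m.
|ω_lever| = |0.0868·24.21·+0.061025| / 0.0373588 = 3.4327 rad/s.

3.43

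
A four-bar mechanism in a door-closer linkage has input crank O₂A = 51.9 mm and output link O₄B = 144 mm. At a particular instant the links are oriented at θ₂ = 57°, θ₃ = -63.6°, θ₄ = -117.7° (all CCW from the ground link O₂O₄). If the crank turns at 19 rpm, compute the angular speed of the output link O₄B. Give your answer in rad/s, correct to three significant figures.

0.762

ω₂ = 1.99 rad/s (from 19 rpm).
Differentiating the loop-closure r₂e^{iθ₂}+r₃e^{iθ₃}=r₁+r₄e^{iθ₄} gives r₂ω₂e^{iθ₂}+r₃ω₃e^{iθ₃}=r₄ω₄e^{iθ₄}.
Eliminating the other unknown: ω₄ = r₂ω₂ sin(θ₂−θ₃) / [r₄ sin(θ₄−θ₃)].
Numerator sine = +0.86074; denominator sine = -0.81004.
Result = 0.0519·1.99·(+0.86074) / (0.144·(-0.81004)) = -0.762 rad/s; magnitude 0.762 rad/s.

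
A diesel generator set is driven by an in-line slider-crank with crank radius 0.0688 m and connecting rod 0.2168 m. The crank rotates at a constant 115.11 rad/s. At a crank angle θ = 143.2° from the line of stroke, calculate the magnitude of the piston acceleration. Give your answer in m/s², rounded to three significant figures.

640

ω = 115.1 rad/s
x(θ) = r cosθ + √(L² − r² sin²θ); with ω constant, a = ω²·d²x/dθ².
d²x/dθ² = −r cosθ − r²(cos2θ)/√u − r⁴ sin²2θ/(4u^{3/2}),  u = L² − r² sin²θ = 0.0453037 m².
Substituting r = 0.0688 m, L = 0.2168 m, θ = 143.2°: d²x/dθ² = +0.048277 m.
a = ω²·d²x/dθ² = (115.1)²·(+0.048277) = +639.68 m/s²;  |a| = 639.68 m/s².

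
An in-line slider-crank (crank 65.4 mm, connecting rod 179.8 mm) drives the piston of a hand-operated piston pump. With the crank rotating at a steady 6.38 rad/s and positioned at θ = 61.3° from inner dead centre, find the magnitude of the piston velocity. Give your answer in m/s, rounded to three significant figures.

ω = 6.38 rad/s
For an in-line slider-crank, x = r cosθ + √(L² − r² sin²θ), so v = −rω sinθ·[1 + r cosθ/√(L² − r² sin²θ)].
With r = 0.0654 m, L = 0.1798 m, θ = 61.3°: √(L² − r² sin²θ) = 0.1704 m.
v = −0.0654·6.38·0.87715·[1 + 0.0654·0.48022/0.1704] = -0.43345 m/s.
|v| = 0.43345 m/s.

0.433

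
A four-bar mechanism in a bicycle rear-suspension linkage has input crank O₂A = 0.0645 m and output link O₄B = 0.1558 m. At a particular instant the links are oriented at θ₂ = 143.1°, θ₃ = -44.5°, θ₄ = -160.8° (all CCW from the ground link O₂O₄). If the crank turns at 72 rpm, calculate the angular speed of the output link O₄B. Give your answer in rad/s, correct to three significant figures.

0.460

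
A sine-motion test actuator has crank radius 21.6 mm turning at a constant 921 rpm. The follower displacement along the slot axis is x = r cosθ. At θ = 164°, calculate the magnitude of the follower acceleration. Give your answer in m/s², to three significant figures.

ω = 96.45 rad/s (from 921 rpm).
x = r cosθ ⇒ ẍ = −rω² cosθ (ω constant).
|a| = rω²|cosθ| = 0.0216·(96.45)²·|cos 164°| = 193.14 m/s².

193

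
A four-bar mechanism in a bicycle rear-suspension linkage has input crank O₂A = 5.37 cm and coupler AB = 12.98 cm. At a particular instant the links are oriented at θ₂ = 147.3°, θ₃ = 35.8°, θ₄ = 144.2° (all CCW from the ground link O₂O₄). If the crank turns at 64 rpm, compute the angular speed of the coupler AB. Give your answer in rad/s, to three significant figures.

ω₂ = 6.702 rad/s (from 64 rpm).
Differentiating the loop-closure r₂e^{iθ₂}+r₃e^{iθ₃}=r₁+r₄e^{iθ₄} gives r₂ω₂e^{iθ₂}+r₃ω₃e^{iθ₃}=r₄ω₄e^{iθ₄}.
Eliminating the other unknown: ω₃ = r₂ω₂ sin(θ₄−θ₂) / [r₃ sin(θ₃−θ₄)].
Numerator sine = -0.05408; denominator sine = -0.94888.
Result = 0.0537·6.702·(-0.05408) / (0.1298·(-0.94888)) = +0.15803 rad/s; magnitude 0.15803 rad/s.

0.158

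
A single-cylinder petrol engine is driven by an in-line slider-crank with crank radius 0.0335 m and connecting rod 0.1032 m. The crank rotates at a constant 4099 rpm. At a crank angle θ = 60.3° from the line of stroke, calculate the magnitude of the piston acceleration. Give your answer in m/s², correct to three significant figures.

ω = 2π·4099/60 = 429.2 rad/s
x(θ) = r cosθ + √(L² − r² sin²θ); with ω constant, a = ω²·d²x/dθ².
d²x/dθ² = −r cosθ − r²(cos2θ)/√u − r⁴ sin²2θ/(4u^{3/2}),  u = L² − r² sin²θ = 0.00980348 m².
Substituting r = 0.0335 m, L = 0.1032 m, θ = 60.3°: d²x/dθ² = -0.011068 m.
a = ω²·d²x/dθ² = (429.2)²·(-0.011068) = -2039.4 m/s²;  |a| = 2039.4 m/s².

2040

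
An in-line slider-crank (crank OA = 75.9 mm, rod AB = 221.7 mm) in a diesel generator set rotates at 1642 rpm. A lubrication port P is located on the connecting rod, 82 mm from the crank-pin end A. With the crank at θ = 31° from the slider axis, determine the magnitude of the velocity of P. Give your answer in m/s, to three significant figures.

ω = 171.9 rad/s.  Crank-pin speed |V_A| = rω = 13.051 m/s, perpendicular to OA.
Rod angle: sinφ = −(r/L) sinθ ⇒ φ = -10.156°; ω_rod = −rω cosθ/√(L²−r²sin²θ) = -51.263 rad/s.
V_P = V_A + ω_rod × AP, with AP = 0.082 m along the rod.
Components: V_Px = −rω sinθ − a·ω_rod·sinφ = -7.463 m/s;  V_Py = rω cosθ + a·ω_rod·cosφ = +7.0492 m/s.
|V_P| = √(V_Px² + V_Py²) = 10.266 m/s.

10.3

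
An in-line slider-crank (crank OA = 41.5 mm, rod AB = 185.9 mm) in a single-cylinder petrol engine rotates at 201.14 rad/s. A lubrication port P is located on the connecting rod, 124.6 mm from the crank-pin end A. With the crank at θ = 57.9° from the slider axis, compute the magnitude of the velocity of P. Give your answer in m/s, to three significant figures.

7.78

ω = 201.1 rad/s.  Crank-pin speed |V_A| = rω = 8.3473 m/s, perpendicular to OA.
Rod angle: sinφ = −(r/L) sinθ ⇒ φ = -10.901°; ω_rod = −rω cosθ/√(L²−r²sin²θ) = -24.299 rad/s.
V_P = V_A + ω_rod × AP, with AP = 0.1246 m along the rod.
Components: V_Px = −rω sinθ − a·ω_rod·sinφ = -7.6438 m/s;  V_Py = rω cosθ + a·ω_rod·cosφ = +1.4627 m/s.
|V_P| = √(V_Px² + V_Py²) = 7.7824 m/s.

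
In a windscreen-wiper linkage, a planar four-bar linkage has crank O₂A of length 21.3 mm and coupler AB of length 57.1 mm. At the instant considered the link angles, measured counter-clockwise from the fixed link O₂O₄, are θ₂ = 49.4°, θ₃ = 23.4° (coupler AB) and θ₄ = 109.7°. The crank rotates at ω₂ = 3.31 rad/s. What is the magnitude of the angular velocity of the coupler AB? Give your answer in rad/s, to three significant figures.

1.07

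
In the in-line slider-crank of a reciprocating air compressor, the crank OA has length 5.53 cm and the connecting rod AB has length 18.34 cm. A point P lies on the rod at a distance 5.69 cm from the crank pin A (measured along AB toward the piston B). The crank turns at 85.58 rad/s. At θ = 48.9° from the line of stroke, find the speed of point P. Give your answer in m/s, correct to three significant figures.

ω = 85.58 rad/s.  Crank-pin speed |V_A| = rω = 4.7326 m/s, perpendicular to OA.
Rod angle: sinφ = −(r/L) sinθ ⇒ φ = -13.133°; ω_rod = −rω cosθ/√(L²−r²sin²θ) = -17.419 rad/s.
V_P = V_A + ω_rod × AP, with AP = 0.0569 m along the rod.
Components: V_Px = −rω sinθ − a·ω_rod·sinφ = -3.7915 m/s;  V_Py = rω cosθ + a·ω_rod·cosφ = +2.1459 m/s.
|V_P| = √(V_Px² + V_Py²) = 4.3566 m/s.

4.36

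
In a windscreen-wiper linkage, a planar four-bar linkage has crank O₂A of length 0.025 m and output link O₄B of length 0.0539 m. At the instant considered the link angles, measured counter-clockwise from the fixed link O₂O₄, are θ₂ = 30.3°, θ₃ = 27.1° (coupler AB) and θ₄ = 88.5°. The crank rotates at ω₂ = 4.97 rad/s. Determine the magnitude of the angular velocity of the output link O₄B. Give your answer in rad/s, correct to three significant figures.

0.147

ω₂ = 4.97 rad/s
Differentiating the loop-closure r₂e^{iθ₂}+r₃e^{iθ₃}=r₁+r₄e^{iθ₄} gives r₂ω₂e^{iθ₂}+r₃ω₃e^{iθ₃}=r₄ω₄e^{iθ₄}.
Eliminating the other unknown: ω₄ = r₂ω₂ sin(θ₂−θ₃) / [r₄ sin(θ₄−θ₃)].
Numerator sine = +0.05582; denominator sine = +0.87798.
Result = 0.025·4.97·(+0.05582) / (0.0539·(+0.87798)) = +0.14656 rad/s; magnitude 0.14656 rad/s.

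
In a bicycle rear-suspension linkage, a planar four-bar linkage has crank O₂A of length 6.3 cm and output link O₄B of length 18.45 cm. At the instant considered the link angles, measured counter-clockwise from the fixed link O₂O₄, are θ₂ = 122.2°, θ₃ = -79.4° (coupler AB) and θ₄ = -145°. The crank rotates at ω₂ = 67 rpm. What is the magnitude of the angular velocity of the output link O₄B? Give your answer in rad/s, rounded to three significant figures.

ω₂ = 7.016 rad/s (from 67 rpm).
Differentiating the loop-closure r₂e^{iθ₂}+r₃e^{iθ₃}=r₁+r₄e^{iθ₄} gives r₂ω₂e^{iθ₂}+r₃ω₃e^{iθ₃}=r₄ω₄e^{iθ₄}.
Eliminating the other unknown: ω₄ = r₂ω₂ sin(θ₂−θ₃) / [r₄ sin(θ₄−θ₃)].
Numerator sine = -0.36812; denominator sine = -0.91068.
Result = 0.063·7.016·(-0.36812) / (0.1845·(-0.91068)) = +0.96844 rad/s; magnitude 0.96844 rad/s.

0.968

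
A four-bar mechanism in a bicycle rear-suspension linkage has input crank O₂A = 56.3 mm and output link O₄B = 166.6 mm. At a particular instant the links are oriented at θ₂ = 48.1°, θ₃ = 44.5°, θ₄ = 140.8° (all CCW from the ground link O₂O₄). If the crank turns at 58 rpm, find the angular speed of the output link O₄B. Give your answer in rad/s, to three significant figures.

ω₂ = 6.074 rad/s (from 58 rpm).
Differentiating the loop-closure r₂e^{iθ₂}+r₃e^{iθ₃}=r₁+r₄e^{iθ₄} gives r₂ω₂e^{iθ₂}+r₃ω₃e^{iθ₃}=r₄ω₄e^{iθ₄}.
Eliminating the other unknown: ω₄ = r₂ω₂ sin(θ₂−θ₃) / [r₄ sin(θ₄−θ₃)].
Numerator sine = +0.06279; denominator sine = +0.99396.
Result = 0.0563·6.074·(+0.06279) / (0.1666·(+0.99396)) = +0.12966 rad/s; magnitude 0.12966 rad/s.

0.130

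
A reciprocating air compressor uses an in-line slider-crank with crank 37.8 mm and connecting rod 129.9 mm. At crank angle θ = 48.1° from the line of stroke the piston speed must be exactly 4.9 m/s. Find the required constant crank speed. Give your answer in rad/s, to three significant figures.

145

For an in-line slider-crank, |v_piston| = rω|sinθ|·[1 + r cosθ/√(L² − r² sin²θ)].
With r = 0.0378 m, L = 0.1299 m, θ = 48.1°: the bracketed kinematic factor |dx/dθ| = 0.033736 m.
ω = v/|dx/dθ| = 4.9/0.033736 = 145.25 rad/s.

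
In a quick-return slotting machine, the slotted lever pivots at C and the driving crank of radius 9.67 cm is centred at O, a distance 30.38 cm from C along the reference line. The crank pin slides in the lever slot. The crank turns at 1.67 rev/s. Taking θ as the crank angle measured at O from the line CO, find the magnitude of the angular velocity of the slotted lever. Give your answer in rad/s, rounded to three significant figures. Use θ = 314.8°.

ω = 10.49 rad/s (from 1.67 rev/s).
Crank pin A relative to C: A = (d + r cosθ, r sinθ); lever angle φ = atan2(r sinθ, d + r cosθ).
Differentiating tanφ: φ̇ = rω(d cosθ + r)/(d² + r² + 2dr cosθ).
d² + r² + 2dr cosθ = |CA|² = 0.143046 m²;  d cosθ + r = +0.31077 m.
|ω_lever| = |0.0967·10.49·+0.31077| / 0.143046 = 2.2044 rad/s.

2.20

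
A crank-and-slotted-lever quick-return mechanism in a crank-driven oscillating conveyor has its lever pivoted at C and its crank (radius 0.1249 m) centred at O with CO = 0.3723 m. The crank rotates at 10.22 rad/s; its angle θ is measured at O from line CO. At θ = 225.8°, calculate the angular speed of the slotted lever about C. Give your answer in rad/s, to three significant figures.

ω = 10.22 rad/s
Crank pin A relative to C: A = (d + r cosθ, r sinθ); lever angle φ = atan2(r sinθ, d + r cosθ).
Differentiating tanφ: φ̇ = rω(d cosθ + r)/(d² + r² + 2dr cosθ).
d² + r² + 2dr cosθ = |CA|² = 0.0893706 m²;  d cosθ + r = -0.13465 m.
|ω_lever| = |0.1249·10.22·-0.13465| / 0.0893706 = 1.9233 rad/s.

1.92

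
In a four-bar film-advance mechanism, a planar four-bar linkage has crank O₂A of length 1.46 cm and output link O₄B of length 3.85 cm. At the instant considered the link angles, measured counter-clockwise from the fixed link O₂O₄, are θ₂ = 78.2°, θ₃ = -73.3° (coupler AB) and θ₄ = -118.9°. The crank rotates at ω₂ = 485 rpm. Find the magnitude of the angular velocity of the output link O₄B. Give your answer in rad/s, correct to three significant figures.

ω₂ = 50.79 rad/s (from 485 rpm).
Differentiating the loop-closure r₂e^{iθ₂}+r₃e^{iθ₃}=r₁+r₄e^{iθ₄} gives r₂ω₂e^{iθ₂}+r₃ω₃e^{iθ₃}=r₄ω₄e^{iθ₄}.
Eliminating the other unknown: ω₄ = r₂ω₂ sin(θ₂−θ₃) / [r₄ sin(θ₄−θ₃)].
Numerator sine = +0.47716; denominator sine = -0.71447.
Result = 0.0146·50.79·(+0.47716) / (0.0385·(-0.71447)) = -12.863 rad/s; magnitude 12.863 rad/s.

12.9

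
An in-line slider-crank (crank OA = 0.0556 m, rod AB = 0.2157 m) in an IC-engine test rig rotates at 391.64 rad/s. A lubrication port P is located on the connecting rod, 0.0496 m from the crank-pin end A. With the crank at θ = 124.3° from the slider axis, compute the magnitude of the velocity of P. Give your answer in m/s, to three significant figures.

19.8

ω = 391.6 rad/s.  Crank-pin speed |V_A| = rω = 21.775 m/s, perpendicular to OA.
Rod angle: sinφ = −(r/L) sinθ ⇒ φ = -12.295°; ω_rod = −rω cosθ/√(L²−r²sin²θ) = +58.224 rad/s.
V_P = V_A + ω_rod × AP, with AP = 0.0496 m along the rod.
Components: V_Px = −rω sinθ − a·ω_rod·sinφ = -17.373 m/s;  V_Py = rω cosθ + a·ω_rod·cosφ = -9.4492 m/s.
|V_P| = √(V_Px² + V_Py²) = 19.777 m/s.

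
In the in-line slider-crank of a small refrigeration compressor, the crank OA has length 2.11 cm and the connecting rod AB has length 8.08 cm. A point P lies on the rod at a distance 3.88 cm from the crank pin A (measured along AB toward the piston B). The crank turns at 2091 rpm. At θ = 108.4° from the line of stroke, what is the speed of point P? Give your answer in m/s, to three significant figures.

ω = 219 rad/s.  Crank-pin speed |V_A| = rω = 4.6202 m/s, perpendicular to OA.
Rod angle: sinφ = −(r/L) sinθ ⇒ φ = -14.347°; ω_rod = −rω cosθ/√(L²−r²sin²θ) = +18.63 rad/s.
V_P = V_A + ω_rod × AP, with AP = 0.0388 m along the rod.
Components: V_Px = −rω sinθ − a·ω_rod·sinφ = -4.2049 m/s;  V_Py = rω cosθ + a·ω_rod·cosφ = -0.75807 m/s.
|V_P| = √(V_Px² + V_Py²) = 4.2727 m/s.

4.27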